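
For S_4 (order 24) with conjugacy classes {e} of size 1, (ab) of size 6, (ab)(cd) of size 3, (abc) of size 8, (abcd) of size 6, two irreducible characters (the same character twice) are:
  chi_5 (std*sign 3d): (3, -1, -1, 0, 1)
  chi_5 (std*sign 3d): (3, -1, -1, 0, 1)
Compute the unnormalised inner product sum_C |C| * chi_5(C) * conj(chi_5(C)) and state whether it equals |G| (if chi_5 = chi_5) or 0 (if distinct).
Sum = 24 = |G| = 24; so <chi_5, chi_5> = 1 (norm-1 confirms irreducibility).

Working: Compute term by term over conjugacy classes (|C| * chi_5(C) * conj(chi_5(C))):
  1*(3)*conj(3) + 6*(-1)*conj(-1) + 3*(-1)*conj(-1) + 8*(0)*conj(0) + 6*(1)*conj(1)
  = (9) + (6) + (3) + (0) + (6)
  = 24.
Dividing by |G| = 24 gives 24/24 = 1, matching the row-orthogonality relation <chi_5, chi_5> = [chi_5 = chi_5].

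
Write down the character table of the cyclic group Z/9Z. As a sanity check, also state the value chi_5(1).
Character table of Z/9Z (irreps indexed chi_0,...,chi_8 with chi_k(m) = zeta_9^(k*m), zeta_9 = exp(2*pi*i/9)):
  irrep \ class  {0} (size 1)  {1} (size 1)    {2} (size 1)    {3} (size 1)    {4} (size 1)    {5} (size 1)    {6} (size 1)    {7} (size 1)    {8} (size 1)  
  chi_0          1             1               1               1               1               1               1               1               1             
  chi_1          1             exp(2*I*pi/9)   exp(4*I*pi/9)   exp(2*I*pi/3)   exp(8*I*pi/9)   exp(-8*I*pi/9)  exp(-2*I*pi/3)  exp(-4*I*pi/9)  exp(-2*I*pi/9)
  chi_2          1             exp(4*I*pi/9)   exp(8*I*pi/9)   exp(-2*I*pi/3)  exp(-2*I*pi/9)  exp(2*I*pi/9)   exp(2*I*pi/3)   exp(-8*I*pi/9)  exp(-4*I*pi/9)
  chi_3          1             exp(2*I*pi/3)   exp(-2*I*pi/3)  1               exp(2*I*pi/3)   exp(-2*I*pi/3)  1               exp(2*I*pi/3)   exp(-2*I*pi/3)
  chi_4          1             exp(8*I*pi/9)   exp(-2*I*pi/9)  exp(2*I*pi/3)   exp(-4*I*pi/9)  exp(4*I*pi/9)   exp(-2*I*pi/3)  exp(2*I*pi/9)   exp(-8*I*pi/9)
  chi_5          1             exp(-8*I*pi/9)  exp(2*I*pi/9)   exp(-2*I*pi/3)  exp(4*I*pi/9)   exp(-4*I*pi/9)  exp(2*I*pi/3)   exp(-2*I*pi/9)  exp(8*I*pi/9) 
  chi_6          1             exp(-2*I*pi/3)  exp(2*I*pi/3)   1               exp(-2*I*pi/3)  exp(2*I*pi/3)   1               exp(-2*I*pi/3)  exp(2*I*pi/3) 
  chi_7          1             exp(-4*I*pi/9)  exp(-8*I*pi/9)  exp(2*I*pi/3)   exp(2*I*pi/9)   exp(-2*I*pi/9)  exp(-2*I*pi/3)  exp(8*I*pi/9)   exp(4*I*pi/9) 
  chi_8          1             exp(-2*I*pi/9)  exp(-4*I*pi/9)  exp(-2*I*pi/3)  exp(-8*I*pi/9)  exp(8*I*pi/9)   exp(2*I*pi/3)   exp(4*I*pi/9)   exp(2*I*pi/9) 

Spot check: chi_5(1) = zeta_9^(5*1) = zeta_9^5 = exp(-8*I*pi/9).

Justification: Z/9Z is abelian, so all 9 irreducible complex representations are 1-dimensional. They are given by chi_k(m) = zeta_9^(k*m) for k = 0,...,8. Row orthogonality: sum_m chi_k(m) conj(chi_l(m)) = 9 * [k = l].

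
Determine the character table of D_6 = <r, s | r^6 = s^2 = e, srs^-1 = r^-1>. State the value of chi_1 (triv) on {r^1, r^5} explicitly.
Conjugacy classes: {e} of size 1, {r^3} of size 1, {r^1, r^5} of size 2, {r^2, r^4} of size 2, {s, sr^2, ...} of size 3, {sr, sr^3, ...} of size 3.
Character table:
  irrep \ class              {e} (size 1)  {r^3} (size 1)  {r^1, r^5} (size 2)  {r^2, r^4} (size 2)  {s, sr^2, ...} (size 3)  {sr, sr^3, ...} (size 3)
  chi_1 (triv)               1             1               1                    1                    1                        1                       
  chi_2 (sign: r->1, s->-1)  1             1               1                    1                    -1                       -1                      
  chi_3 (r->-1, s->1)        1             -1              -1                   1                    1                        -1                      
  chi_4 (r->-1, s->-1)       1             -1              -1                   1                    -1                       1                       
  chi_5 (2d, j=1)            2             -2              1                    -1                   0                        0                       
  chi_6 (2d, j=2)            2             2               -1                   -1                   0                        0                       

Spot check: chi_1 (triv) on {r^1, r^5} = 1.

Justification: D_6 has order 2*6 = 12 with 6 conjugacy classes, hence 6 irreducibles. Sum of squared dims 1 + 1 + 1 + 1 + 4 + 4 = 12 = |G|. Linear characters come from the abelianisation; the 2-dimensional irreps have character r^k -> 2*cos(2*pi*j*k/6), reflections -> 0.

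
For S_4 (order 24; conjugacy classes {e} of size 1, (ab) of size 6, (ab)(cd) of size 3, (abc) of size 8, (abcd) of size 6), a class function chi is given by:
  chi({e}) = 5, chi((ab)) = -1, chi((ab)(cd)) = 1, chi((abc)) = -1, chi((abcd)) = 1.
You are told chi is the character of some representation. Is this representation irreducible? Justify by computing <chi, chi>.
Not irreducible (reducible): <chi, chi> = 2 > 1.

Reasoning: <chi, chi> = (1/|G|) sum_C |C| * |chi(C)|^2 = (1/24)[1*|5|^2 + 6*|-1|^2 + 3*|1|^2 + 8*|-1|^2 + 6*|1|^2]
  = (1/24)[(25) + (6) + (3) + (8) + (6)] = 48/24 = 2.
A character is irreducible iff <chi, chi> = 1, so this representation is reducible.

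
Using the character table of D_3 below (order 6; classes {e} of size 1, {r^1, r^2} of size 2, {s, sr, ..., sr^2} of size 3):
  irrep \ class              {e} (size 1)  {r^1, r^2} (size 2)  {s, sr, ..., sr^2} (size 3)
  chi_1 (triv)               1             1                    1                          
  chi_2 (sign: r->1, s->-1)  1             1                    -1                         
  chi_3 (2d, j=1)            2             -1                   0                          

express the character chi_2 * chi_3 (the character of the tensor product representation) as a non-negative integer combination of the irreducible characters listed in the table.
chi_2 tensor chi_3 = chi_3 (all other irreducibles have multiplicity 0).

Why: The character of a tensor product is the pointwise product (chi_2 * chi_3)(C) = chi_2(C) * chi_3(C):
  {e}: (1)*(2), {r^1, r^2}: (1)*(-1), {s, sr, ..., sr^2}: (-1)*(0)
so (chi_2 * chi_3) takes values
  {e} -> 2, {r^1, r^2} -> -1, {s, sr, ..., sr^2} -> 0.
Now take the inner product of this character with each irreducible chi from the table, <chi_2*chi_3, chi> = (1/6) sum_C |C| (chi_2*chi_3)(C) conj(chi(C)):
  <chi_2*chi_3, chi_1> = (1/6)[1*(2)*conj(1) + 2*(-1)*conj(1) + 3*(0)*conj(1)]
      = (1/6)[(2) + (-2) + (0)] = 0/6 = 0
  <chi_2*chi_3, chi_2> = (1/6)[1*(2)*conj(1) + 2*(-1)*conj(1) + 3*(0)*conj(-1)]
      = (1/6)[(2) + (-2) + (0)] = 0/6 = 0
  <chi_2*chi_3, chi_3> = (1/6)[1*(2)*conj(2) + 2*(-1)*conj(-1) + 3*(0)*conj(0)]
      = (1/6)[(4) + (2) + (0)] = 6/6 = 1
Hence the multiplicities are chi_3: 1. Dimension check: dim(chi_2)*dim(chi_3) = 1*2 = 2 and sum (mult * dim) = 1*2 = 2.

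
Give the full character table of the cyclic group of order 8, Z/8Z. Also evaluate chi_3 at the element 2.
Character table of Z/8Z (irreps indexed chi_0,...,chi_7 with chi_k(m) = zeta_8^(k*m), zeta_8 = exp(2*pi*i/8)):
  irrep \ class  {0} (size 1)  {1} (size 1)    {2} (size 1)  {3} (size 1)    {4} (size 1)  {5} (size 1)    {6} (size 1)  {7} (size 1)  
  chi_0          1             1               1             1               1             1               1             1             
  chi_1          1             exp(I*pi/4)     I             exp(3*I*pi/4)   -1            exp(-3*I*pi/4)  -I            exp(-I*pi/4)  
  chi_2          1             I               -1            -I              1             I               -1            -I            
  chi_3          1             exp(3*I*pi/4)   -I            exp(I*pi/4)     -1            exp(-I*pi/4)    I             exp(-3*I*pi/4)
  chi_4          1             -1              1             -1              1             -1              1             -1            
  chi_5          1             exp(-3*I*pi/4)  I             exp(-I*pi/4)    -1            exp(I*pi/4)     -I            exp(3*I*pi/4) 
  chi_6          1             -I              -1            I               1             -I              -1            I             
  chi_7          1             exp(-I*pi/4)    -I            exp(-3*I*pi/4)  -1            exp(3*I*pi/4)   I             exp(I*pi/4)   

Spot check: chi_3(2) = zeta_8^(3*2) = zeta_8^6 = -I.

Reasoning: Z/8Z is abelian, so all 8 irreducible complex representations are 1-dimensional. They are given by chi_k(m) = zeta_8^(k*m) for k = 0,...,7. Row orthogonality: sum_m chi_k(m) conj(chi_l(m)) = 8 * [k = l].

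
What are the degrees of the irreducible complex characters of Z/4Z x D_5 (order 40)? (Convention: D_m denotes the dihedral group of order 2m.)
Dimensions: 1, 1, 1, 1, 1, 1, 1, 1, 2, 2, 2, 2, 2, 2, 2, 2

Why: There are 16 irreducibles (= number of conjugacy classes). Their dimensions d_i satisfy sum d_i^2 = |G| = 40: 1 + 1 + 1 + 1 + 1 + 1 + 1 + 1 + 4 + 4 + 4 + 4 + 4 + 4 + 4 + 4 = 40. (For the product with Z/4Z: each of the 4 1-dim characters of Z/4Z tensors with each irrep of D_5, giving 4 copies of each D_5-dimension.)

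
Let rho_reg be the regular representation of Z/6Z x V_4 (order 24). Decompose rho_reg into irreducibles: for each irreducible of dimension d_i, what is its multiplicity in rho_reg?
Each irreducible V_i of dimension d_i appears with multiplicity d_i, i.e. rho_reg = (direct sum over all irreducibles V_i) d_i V_i. The irreducible dimensions for Z/6Z x V_4 are 1, 1, 1, 1, 1, 1, 1, 1, 1, 1, 1, 1, 1, 1, 1, 1, 1, 1, 1, 1, 1, 1, 1, 1: 24 irreducibles of dimension 1, each with multiplicity 1. Total dimension 24*1*1 = 24 = |G|.

Argument: General theorem: in the regular representation of a finite group G, each irreducible appears with multiplicity equal to its dimension. Check: dim(rho_reg) = sum d_i^2 = 1 + 1 + 1 + 1 + 1 + 1 + 1 + 1 + 1 + 1 + 1 + 1 + 1 + 1 + 1 + 1 + 1 + 1 + 1 + 1 + 1 + 1 + 1 + 1 = 24 = |G|.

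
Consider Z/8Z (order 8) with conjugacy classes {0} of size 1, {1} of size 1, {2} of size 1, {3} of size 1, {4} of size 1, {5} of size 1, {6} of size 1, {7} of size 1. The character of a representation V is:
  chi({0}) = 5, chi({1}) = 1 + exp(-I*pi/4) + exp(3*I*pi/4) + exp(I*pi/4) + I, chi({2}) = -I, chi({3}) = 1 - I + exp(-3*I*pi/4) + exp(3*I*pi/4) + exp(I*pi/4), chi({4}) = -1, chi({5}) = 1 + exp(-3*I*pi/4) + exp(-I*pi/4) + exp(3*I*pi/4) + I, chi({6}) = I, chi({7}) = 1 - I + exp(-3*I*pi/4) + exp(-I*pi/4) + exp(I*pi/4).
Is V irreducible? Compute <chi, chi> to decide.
Not irreducible (reducible): <chi, chi> = 5 > 1.

Details: <chi, chi> = (1/|G|) sum_C |C| * |chi(C)|^2 = (1/8)[1*|5|^2 + 1*|1 + exp(-I*pi/4) + exp(3*I*pi/4) + exp(I*pi/4) + I|^2 + 1*|-I|^2 + 1*|1 - I + exp(-3*I*pi/4) + exp(3*I*pi/4) + exp(I*pi/4)|^2 + 1*|-1|^2 + 1*|1 + exp(-3*I*pi/4) + exp(-I*pi/4) + exp(3*I*pi/4) + I|^2 + 1*|I|^2 + 1*|1 - I + exp(-3*I*pi/4) + exp(-I*pi/4) + exp(I*pi/4)|^2]
  = (1/8)[(25) + (3 + 3*exp(-I*pi/4) + exp(3*I*pi/4) + 2*exp(I*pi/4)) + (1) + (3 + 2*exp(-3*I*pi/4) + exp(-I*pi/4) + 3*exp(3*I*pi/4)) + (1) + (3 + 2*exp(-3*I*pi/4) + exp(-I*pi/4) + 3*exp(3*I*pi/4)) + (1) + (3 + 3*exp(-I*pi/4) + exp(3*I*pi/4) + 2*exp(I*pi/4))] = 40/8 = 5.
(Exp terms are combined using exp(i*s)*conj(exp(i*t)) = exp(i*(s-t)), and sums of them are collapsed using the identity that for every m > 1 the m distinct m-th roots of unity sum to 0, e.g. 1 + exp(2*I*pi/3) + exp(-2*I*pi/3) = 0.)
A character is irreducible iff <chi, chi> = 1, so this representation is reducible.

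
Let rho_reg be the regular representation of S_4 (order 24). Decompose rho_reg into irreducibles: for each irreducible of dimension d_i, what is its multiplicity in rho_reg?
Each irreducible V_i of dimension d_i appears with multiplicity d_i, i.e. rho_reg = (direct sum over all irreducibles V_i) d_i V_i. The irreducible dimensions for S_4 are 1, 1, 2, 3, 3: 2 irreducibles of dimension 1, each with multiplicity 1; 1 irreducible of dimension 2, with multiplicity 2; 2 irreducibles of dimension 3, each with multiplicity 3. Total dimension 2*1*1 + 1*2*2 + 2*3*3 = 24 = |G|.

Working: General theorem: in the regular representation of a finite group G, each irreducible appears with multiplicity equal to its dimension. Check: dim(rho_reg) = sum d_i^2 = 1 + 1 + 4 + 9 + 9 = 24 = |G|.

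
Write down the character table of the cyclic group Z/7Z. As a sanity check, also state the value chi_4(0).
Character table of Z/7Z (irreps indexed chi_0,...,chi_6 with chi_k(m) = zeta_7^(k*m), zeta_7 = exp(2*pi*i/7)):
  irrep \ class  {0} (size 1)  {1} (size 1)    {2} (size 1)    {3} (size 1)    {4} (size 1)    {5} (size 1)    {6} (size 1)  
  chi_0          1             1               1               1               1               1               1             
  chi_1          1             exp(2*I*pi/7)   exp(4*I*pi/7)   exp(6*I*pi/7)   exp(-6*I*pi/7)  exp(-4*I*pi/7)  exp(-2*I*pi/7)
  chi_2          1             exp(4*I*pi/7)   exp(-6*I*pi/7)  exp(-2*I*pi/7)  exp(2*I*pi/7)   exp(6*I*pi/7)   exp(-4*I*pi/7)
  chi_3          1             exp(6*I*pi/7)   exp(-2*I*pi/7)  exp(4*I*pi/7)   exp(-4*I*pi/7)  exp(2*I*pi/7)   exp(-6*I*pi/7)
  chi_4          1             exp(-6*I*pi/7)  exp(2*I*pi/7)   exp(-4*I*pi/7)  exp(4*I*pi/7)   exp(-2*I*pi/7)  exp(6*I*pi/7) 
  chi_5          1             exp(-4*I*pi/7)  exp(6*I*pi/7)   exp(2*I*pi/7)   exp(-2*I*pi/7)  exp(-6*I*pi/7)  exp(4*I*pi/7) 
  chi_6          1             exp(-2*I*pi/7)  exp(-4*I*pi/7)  exp(-6*I*pi/7)  exp(6*I*pi/7)   exp(4*I*pi/7)   exp(2*I*pi/7) 

Spot check: chi_4(0) = zeta_7^(4*0) = zeta_7^0 = 1.

Working: Z/7Z is abelian, so all 7 irreducible complex representations are 1-dimensional. They are given by chi_k(m) = zeta_7^(k*m) for k = 0,...,6. Row orthogonality: sum_m chi_k(m) conj(chi_l(m)) = 7 * [k = l].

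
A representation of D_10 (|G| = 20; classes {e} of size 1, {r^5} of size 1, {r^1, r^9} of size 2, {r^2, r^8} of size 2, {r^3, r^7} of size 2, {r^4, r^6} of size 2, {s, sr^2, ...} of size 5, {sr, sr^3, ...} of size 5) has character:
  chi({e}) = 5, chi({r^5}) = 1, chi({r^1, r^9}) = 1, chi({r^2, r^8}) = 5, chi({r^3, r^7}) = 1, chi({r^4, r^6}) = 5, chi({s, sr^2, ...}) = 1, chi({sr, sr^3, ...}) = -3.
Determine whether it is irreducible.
Not irreducible (reducible): <chi, chi> = 9 > 1.

Details: <chi, chi> = (1/|G|) sum_C |C| * |chi(C)|^2 = (1/20)[1*|5|^2 + 1*|1|^2 + 2*|1|^2 + 2*|5|^2 + 2*|1|^2 + 2*|5|^2 + 5*|1|^2 + 5*|-3|^2]
  = (1/20)[(25) + (1) + (2) + (50) + (2) + (50) + (5) + (45)] = 180/20 = 9.
A character is irreducible iff <chi, chi> = 1, so this representation is reducible.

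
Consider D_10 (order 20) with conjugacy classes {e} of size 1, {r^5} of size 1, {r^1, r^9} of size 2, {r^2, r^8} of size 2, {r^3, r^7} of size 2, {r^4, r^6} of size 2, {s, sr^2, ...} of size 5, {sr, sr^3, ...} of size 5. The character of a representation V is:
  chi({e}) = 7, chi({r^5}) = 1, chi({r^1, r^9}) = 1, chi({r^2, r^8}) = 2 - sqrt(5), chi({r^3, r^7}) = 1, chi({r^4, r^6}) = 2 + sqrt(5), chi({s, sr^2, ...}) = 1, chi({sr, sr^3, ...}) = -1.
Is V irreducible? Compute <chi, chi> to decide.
Not irreducible (reducible): <chi, chi> = 5 > 1.

Reasoning: <chi, chi> = (1/|G|) sum_C |C| * |chi(C)|^2 = (1/20)[1*|7|^2 + 1*|1|^2 + 2*|1|^2 + 2*|2 - sqrt(5)|^2 + 2*|1|^2 + 2*|2 + sqrt(5)|^2 + 5*|1|^2 + 5*|-1|^2]
  = (1/20)[(49) + (1) + (2) + (18 - 8*sqrt(5)) + (2) + (8*sqrt(5) + 18) + (5) + (5)] = 100/20 = 5.
A character is irreducible iff <chi, chi> = 1, so this representation is reducible.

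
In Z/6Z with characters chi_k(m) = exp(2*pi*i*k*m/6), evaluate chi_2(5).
chi_2(5) = zeta_6^10 = exp(-2*I*pi/3)

Solution. chi_2(5) = zeta_6^(2*5) = zeta_6^10. Since zeta_6^6 = 1, this equals zeta_6^4 = exp(2*pi*i*4/6) = exp(-2*I*pi/3).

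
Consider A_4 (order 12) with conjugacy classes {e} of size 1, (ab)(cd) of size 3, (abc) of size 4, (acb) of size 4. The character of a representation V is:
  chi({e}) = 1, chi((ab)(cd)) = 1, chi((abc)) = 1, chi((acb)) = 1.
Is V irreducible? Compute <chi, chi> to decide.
Irreducible: <chi, chi> = 1.

Argument: <chi, chi> = (1/|G|) sum_C |C| * |chi(C)|^2 = (1/12)[1*|1|^2 + 3*|1|^2 + 4*|1|^2 + 4*|1|^2]
  = (1/12)[(1) + (3) + (4) + (4)] = 12/12 = 1.
(Exp terms are combined using exp(i*s)*conj(exp(i*t)) = exp(i*(s-t)), and sums of them are collapsed using the identity that for every m > 1 the m distinct m-th roots of unity sum to 0, e.g. 1 + exp(2*I*pi/3) + exp(-2*I*pi/3) = 0.)
A character is irreducible iff <chi, chi> = 1, so this representation is irreducible.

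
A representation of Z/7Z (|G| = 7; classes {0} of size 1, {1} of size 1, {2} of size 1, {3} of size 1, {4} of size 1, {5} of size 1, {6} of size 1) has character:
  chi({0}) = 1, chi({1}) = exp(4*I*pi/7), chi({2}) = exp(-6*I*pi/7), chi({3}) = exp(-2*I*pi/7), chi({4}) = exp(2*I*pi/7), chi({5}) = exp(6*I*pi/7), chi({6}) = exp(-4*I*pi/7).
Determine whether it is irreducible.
Irreducible: <chi, chi> = 1.

Working: <chi, chi> = (1/|G|) sum_C |C| * |chi(C)|^2 = (1/7)[1*|1|^2 + 1*|exp(4*I*pi/7)|^2 + 1*|exp(-6*I*pi/7)|^2 + 1*|exp(-2*I*pi/7)|^2 + 1*|exp(2*I*pi/7)|^2 + 1*|exp(6*I*pi/7)|^2 + 1*|exp(-4*I*pi/7)|^2]
  = (1/7)[(1) + (1) + (1) + (1) + (1) + (1) + (1)] = 7/7 = 1.
(Exp terms are combined using exp(i*s)*conj(exp(i*t)) = exp(i*(s-t)), and sums of them are collapsed using the identity that for every m > 1 the m distinct m-th roots of unity sum to 0, e.g. 1 + exp(2*I*pi/3) + exp(-2*I*pi/3) = 0.)
A character is irreducible iff <chi, chi> = 1, so this representation is irreducible.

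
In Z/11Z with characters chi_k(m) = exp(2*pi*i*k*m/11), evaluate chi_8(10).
chi_8(10) = zeta_11^80 = exp(6*I*pi/11)

chi_8(10) = zeta_11^(8*10) = zeta_11^80. Since zeta_11^11 = 1, this equals zeta_11^3 = exp(2*pi*i*3/11) = exp(6*I*pi/11).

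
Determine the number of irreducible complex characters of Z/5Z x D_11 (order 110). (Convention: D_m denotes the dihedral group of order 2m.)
35

Justification: The number of irreducible complex representations of a finite group equals its number of conjugacy classes. For a direct product, #classes(G x H) = #classes(G) * #classes(H). Z/5Z has 5 classes (abelian), D_11 has 7 classes, so 5 * 7 = 35, so Z/5Z x D_11 (order 110) has exactly 35 irreducible complex representations.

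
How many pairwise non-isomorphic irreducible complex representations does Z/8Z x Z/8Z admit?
64

Justification: The number of irreducible complex representations of a finite group equals its number of conjugacy classes. Z/8Z x Z/8Z is abelian of order 64, so every element is its own conjugacy class: 64 classes, so Z/8Z x Z/8Z (order 64) has exactly 64 irreducible complex representations.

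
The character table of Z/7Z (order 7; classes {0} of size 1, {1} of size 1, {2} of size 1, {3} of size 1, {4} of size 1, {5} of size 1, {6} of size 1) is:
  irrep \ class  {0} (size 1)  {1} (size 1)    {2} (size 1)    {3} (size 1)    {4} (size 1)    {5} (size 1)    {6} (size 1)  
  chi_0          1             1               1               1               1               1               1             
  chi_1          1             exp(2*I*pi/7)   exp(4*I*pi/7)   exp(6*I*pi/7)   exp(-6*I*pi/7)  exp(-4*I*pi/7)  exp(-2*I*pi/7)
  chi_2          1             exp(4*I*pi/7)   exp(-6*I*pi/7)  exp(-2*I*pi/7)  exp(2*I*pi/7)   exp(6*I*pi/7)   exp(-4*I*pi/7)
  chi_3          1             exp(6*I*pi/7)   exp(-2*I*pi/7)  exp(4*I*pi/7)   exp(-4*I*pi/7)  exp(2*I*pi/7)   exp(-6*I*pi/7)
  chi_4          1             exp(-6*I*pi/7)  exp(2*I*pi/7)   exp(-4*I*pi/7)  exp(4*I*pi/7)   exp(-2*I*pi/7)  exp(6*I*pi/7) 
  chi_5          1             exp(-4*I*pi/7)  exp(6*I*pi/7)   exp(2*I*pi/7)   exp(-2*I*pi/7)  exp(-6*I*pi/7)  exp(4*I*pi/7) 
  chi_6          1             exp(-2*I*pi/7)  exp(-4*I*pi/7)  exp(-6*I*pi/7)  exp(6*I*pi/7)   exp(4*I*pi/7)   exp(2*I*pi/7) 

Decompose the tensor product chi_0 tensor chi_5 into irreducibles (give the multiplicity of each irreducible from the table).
chi_0 tensor chi_5 = chi_5 (all other irreducibles have multiplicity 0).

Details: The character of a tensor product is the pointwise product (chi_0 * chi_5)(C) = chi_0(C) * chi_5(C):
  {0}: (1)*(1), {1}: (1)*(exp(-4*I*pi/7)), {2}: (1)*(exp(6*I*pi/7)), {3}: (1)*(exp(2*I*pi/7)), {4}: (1)*(exp(-2*I*pi/7)), {5}: (1)*(exp(-6*I*pi/7)), {6}: (1)*(exp(4*I*pi/7))
so (chi_0 * chi_5) takes values
  {0} -> 1, {1} -> exp(-4*I*pi/7), {2} -> exp(6*I*pi/7), {3} -> exp(2*I*pi/7), {4} -> exp(-2*I*pi/7), {5} -> exp(-6*I*pi/7), {6} -> exp(4*I*pi/7).
Now take the inner product of this character with each irreducible chi from the table, <chi_0*chi_5, chi> = (1/7) sum_C |C| (chi_0*chi_5)(C) conj(chi(C)):
  <chi_0*chi_5, chi_0> = (1/7)[1*(1)*conj(1) + 1*(exp(-4*I*pi/7))*conj(1) + 1*(exp(6*I*pi/7))*conj(1) + 1*(exp(2*I*pi/7))*conj(1) + 1*(exp(-2*I*pi/7))*conj(1) + 1*(exp(-6*I*pi/7))*conj(1) + 1*(exp(4*I*pi/7))*conj(1)]
      = (1/7)[(1) + (exp(-4*I*pi/7)) + (exp(6*I*pi/7)) + (exp(2*I*pi/7)) + (exp(-2*I*pi/7)) + (exp(-6*I*pi/7)) + (exp(4*I*pi/7))] = 0/7 = 0
  <chi_0*chi_5, chi_1> = (1/7)[1*(1)*conj(1) + 1*(exp(-4*I*pi/7))*conj(exp(2*I*pi/7)) + 1*(exp(6*I*pi/7))*conj(exp(4*I*pi/7)) + 1*(exp(2*I*pi/7))*conj(exp(6*I*pi/7)) + 1*(exp(-2*I*pi/7))*conj(exp(-6*I*pi/7)) + 1*(exp(-6*I*pi/7))*conj(exp(-4*I*pi/7)) + 1*(exp(4*I*pi/7))*conj(exp(-2*I*pi/7))]
      = (1/7)[(1) + (exp(-6*I*pi/7)) + (exp(2*I*pi/7)) + (exp(-4*I*pi/7)) + (exp(4*I*pi/7)) + (exp(-2*I*pi/7)) + (exp(6*I*pi/7))] = 0/7 = 0
  <chi_0*chi_5, chi_2> = (1/7)[1*(1)*conj(1) + 1*(exp(-4*I*pi/7))*conj(exp(4*I*pi/7)) + 1*(exp(6*I*pi/7))*conj(exp(-6*I*pi/7)) + 1*(exp(2*I*pi/7))*conj(exp(-2*I*pi/7)) + 1*(exp(-2*I*pi/7))*conj(exp(2*I*pi/7)) + 1*(exp(-6*I*pi/7))*conj(exp(6*I*pi/7)) + 1*(exp(4*I*pi/7))*conj(exp(-4*I*pi/7))]
      = (1/7)[(1) + (exp(6*I*pi/7)) + (exp(-2*I*pi/7)) + (exp(4*I*pi/7)) + (exp(-4*I*pi/7)) + (exp(2*I*pi/7)) + (exp(-6*I*pi/7))] = 0/7 = 0
  <chi_0*chi_5, chi_3> = (1/7)[1*(1)*conj(1) + 1*(exp(-4*I*pi/7))*conj(exp(6*I*pi/7)) + 1*(exp(6*I*pi/7))*conj(exp(-2*I*pi/7)) + 1*(exp(2*I*pi/7))*conj(exp(4*I*pi/7)) + 1*(exp(-2*I*pi/7))*conj(exp(-4*I*pi/7)) + 1*(exp(-6*I*pi/7))*conj(exp(2*I*pi/7)) + 1*(exp(4*I*pi/7))*conj(exp(-6*I*pi/7))]
      = (1/7)[(1) + (exp(4*I*pi/7)) + (exp(-6*I*pi/7)) + (exp(-2*I*pi/7)) + (exp(2*I*pi/7)) + (exp(6*I*pi/7)) + (exp(-4*I*pi/7))] = 0/7 = 0
  <chi_0*chi_5, chi_4> = (1/7)[1*(1)*conj(1) + 1*(exp(-4*I*pi/7))*conj(exp(-6*I*pi/7)) + 1*(exp(6*I*pi/7))*conj(exp(2*I*pi/7)) + 1*(exp(2*I*pi/7))*conj(exp(-4*I*pi/7)) + 1*(exp(-2*I*pi/7))*conj(exp(4*I*pi/7)) + 1*(exp(-6*I*pi/7))*conj(exp(-2*I*pi/7)) + 1*(exp(4*I*pi/7))*conj(exp(6*I*pi/7))]
      = (1/7)[(1) + (exp(2*I*pi/7)) + (exp(4*I*pi/7)) + (exp(6*I*pi/7)) + (exp(-6*I*pi/7)) + (exp(-4*I*pi/7)) + (exp(-2*I*pi/7))] = 0/7 = 0
  <chi_0*chi_5, chi_5> = (1/7)[1*(1)*conj(1) + 1*(exp(-4*I*pi/7))*conj(exp(-4*I*pi/7)) + 1*(exp(6*I*pi/7))*conj(exp(6*I*pi/7)) + 1*(exp(2*I*pi/7))*conj(exp(2*I*pi/7)) + 1*(exp(-2*I*pi/7))*conj(exp(-2*I*pi/7)) + 1*(exp(-6*I*pi/7))*conj(exp(-6*I*pi/7)) + 1*(exp(4*I*pi/7))*conj(exp(4*I*pi/7))]
      = (1/7)[(1) + (1) + (1) + (1) + (1) + (1) + (1)] = 7/7 = 1
  <chi_0*chi_5, chi_6> = (1/7)[1*(1)*conj(1) + 1*(exp(-4*I*pi/7))*conj(exp(-2*I*pi/7)) + 1*(exp(6*I*pi/7))*conj(exp(-4*I*pi/7)) + 1*(exp(2*I*pi/7))*conj(exp(-6*I*pi/7)) + 1*(exp(-2*I*pi/7))*conj(exp(6*I*pi/7)) + 1*(exp(-6*I*pi/7))*conj(exp(4*I*pi/7)) + 1*(exp(4*I*pi/7))*conj(exp(2*I*pi/7))]
      = (1/7)[(1) + (exp(-2*I*pi/7)) + (exp(-4*I*pi/7)) + (exp(-6*I*pi/7)) + (exp(6*I*pi/7)) + (exp(4*I*pi/7)) + (exp(2*I*pi/7))] = 0/7 = 0
(Exp terms are combined using exp(i*s)*conj(exp(i*t)) = exp(i*(s-t)), and sums of them are collapsed using the identity that for every m > 1 the m distinct m-th roots of unity sum to 0, e.g. 1 + exp(2*I*pi/3) + exp(-2*I*pi/3) = 0.)
Hence the multiplicities are chi_5: 1. Dimension check: dim(chi_0)*dim(chi_5) = 1*1 = 1 and sum (mult * dim) = 1*1 = 1.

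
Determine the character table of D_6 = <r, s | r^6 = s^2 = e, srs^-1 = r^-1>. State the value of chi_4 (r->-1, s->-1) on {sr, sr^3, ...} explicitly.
Conjugacy classes: {e} of size 1, {r^3} of size 1, {r^1, r^5} of size 2, {r^2, r^4} of size 2, {s, sr^2, ...} of size 3, {sr, sr^3, ...} of size 3.
Character table:
  irrep \ class              {e} (size 1)  {r^3} (size 1)  {r^1, r^5} (size 2)  {r^2, r^4} (size 2)  {s, sr^2, ...} (size 3)  {sr, sr^3, ...} (size 3)
  chi_1 (triv)               1             1               1                    1                    1                        1                       
  chi_2 (sign: r->1, s->-1)  1             1               1                    1                    -1                       -1                      
  chi_3 (r->-1, s->1)        1             -1              -1                   1                    1                        -1                      
  chi_4 (r->-1, s->-1)       1             -1              -1                   1                    -1                       1                       
  chi_5 (2d, j=1)            2             -2              1                    -1                   0                        0                       
  chi_6 (2d, j=2)            2             2               -1                   -1                   0                        0                       

Spot check: chi_4 (r->-1, s->-1) on {sr, sr^3, ...} = 1.

Reasoning: D_6 has order 2*6 = 12 with 6 conjugacy classes, hence 6 irreducibles. Sum of squared dims 1 + 1 + 1 + 1 + 4 + 4 = 12 = |G|. Linear characters come from the abelianisation; the 2-dimensional irreps have character r^k -> 2*cos(2*pi*j*k/6), reflections -> 0.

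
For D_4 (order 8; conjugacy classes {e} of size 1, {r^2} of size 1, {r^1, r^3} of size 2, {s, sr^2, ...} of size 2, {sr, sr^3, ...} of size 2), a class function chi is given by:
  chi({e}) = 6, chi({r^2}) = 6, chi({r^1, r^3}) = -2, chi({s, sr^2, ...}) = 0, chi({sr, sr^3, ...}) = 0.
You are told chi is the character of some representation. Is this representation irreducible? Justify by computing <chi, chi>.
Not irreducible (reducible): <chi, chi> = 10 > 1.

Derivation: <chi, chi> = (1/|G|) sum_C |C| * |chi(C)|^2 = (1/8)[1*|6|^2 + 1*|6|^2 + 2*|-2|^2 + 2*|0|^2 + 2*|0|^2]
  = (1/8)[(36) + (36) + (8) + (0) + (0)] = 80/8 = 10.
A character is irreducible iff <chi, chi> = 1, so this representation is reducible.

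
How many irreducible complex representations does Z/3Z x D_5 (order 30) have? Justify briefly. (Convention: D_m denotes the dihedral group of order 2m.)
12

Reasoning: The number of irreducible complex representations of a finite group equals its number of conjugacy classes. For a direct product, #classes(G x H) = #classes(G) * #classes(H). Z/3Z has 3 classes (abelian), D_5 has 4 classes, so 3 * 4 = 12, so Z/3Z x D_5 (order 30) has exactly 12 irreducible complex representations.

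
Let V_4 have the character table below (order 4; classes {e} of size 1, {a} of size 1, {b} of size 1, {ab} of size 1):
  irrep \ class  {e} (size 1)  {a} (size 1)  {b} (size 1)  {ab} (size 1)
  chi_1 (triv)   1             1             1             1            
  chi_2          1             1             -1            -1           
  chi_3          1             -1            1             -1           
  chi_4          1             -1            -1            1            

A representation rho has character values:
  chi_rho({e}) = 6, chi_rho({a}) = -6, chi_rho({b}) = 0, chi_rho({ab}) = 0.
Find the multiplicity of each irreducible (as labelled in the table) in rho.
Multiplicities: chi_1: 0, chi_2: 0, chi_3: 3, chi_4: 3.

Why: Use <chi_rho, chi> = (1/|G|) sum_C |C| * chi_rho(C) * conj(chi(C)) with |G| = 4 for each irreducible chi in the table:
  <chi_rho, chi_1> = (1/4)[1*(6)*conj(1) + 1*(-6)*conj(1) + 1*(0)*conj(1) + 1*(0)*conj(1)]
      = (1/4)[(6) + (-6) + (0) + (0)] = 0/4 = 0
  <chi_rho, chi_2> = (1/4)[1*(6)*conj(1) + 1*(-6)*conj(1) + 1*(0)*conj(-1) + 1*(0)*conj(-1)]
      = (1/4)[(6) + (-6) + (0) + (0)] = 0/4 = 0
  <chi_rho, chi_3> = (1/4)[1*(6)*conj(1) + 1*(-6)*conj(-1) + 1*(0)*conj(1) + 1*(0)*conj(-1)]
      = (1/4)[(6) + (6) + (0) + (0)] = 12/4 = 3
  <chi_rho, chi_4> = (1/4)[1*(6)*conj(1) + 1*(-6)*conj(-1) + 1*(0)*conj(-1) + 1*(0)*conj(1)]
      = (1/4)[(6) + (6) + (0) + (0)] = 12/4 = 3
Dimension check: dim(rho) = sum (mult * dim) = 0*1 + 0*1 + 3*1 + 3*1 = 6 = chi_rho(e) = 6.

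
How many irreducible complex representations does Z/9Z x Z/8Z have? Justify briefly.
72

Proof sketch: The number of irreducible complex representations of a finite group equals its number of conjugacy classes. Z/9Z x Z/8Z is abelian of order 72, so every element is its own conjugacy class: 72 classes, so Z/9Z x Z/8Z (order 72) has exactly 72 irreducible complex representations.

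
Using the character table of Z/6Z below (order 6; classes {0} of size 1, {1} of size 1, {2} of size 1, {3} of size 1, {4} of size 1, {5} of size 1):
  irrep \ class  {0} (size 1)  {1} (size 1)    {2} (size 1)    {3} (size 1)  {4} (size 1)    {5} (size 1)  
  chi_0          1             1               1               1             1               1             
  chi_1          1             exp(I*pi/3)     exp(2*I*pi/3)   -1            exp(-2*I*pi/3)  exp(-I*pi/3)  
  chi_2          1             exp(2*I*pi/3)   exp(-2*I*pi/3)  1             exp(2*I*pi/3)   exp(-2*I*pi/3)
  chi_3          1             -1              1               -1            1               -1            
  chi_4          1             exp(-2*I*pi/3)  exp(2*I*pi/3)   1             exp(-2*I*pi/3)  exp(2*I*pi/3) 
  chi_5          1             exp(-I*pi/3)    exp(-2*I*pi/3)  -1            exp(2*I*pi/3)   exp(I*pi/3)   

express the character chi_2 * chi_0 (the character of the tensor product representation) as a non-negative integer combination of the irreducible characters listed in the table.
chi_2 tensor chi_0 = chi_2 (all other irreducibles have multiplicity 0).

Details: The character of a tensor product is the pointwise product (chi_2 * chi_0)(C) = chi_2(C) * chi_0(C):
  {0}: (1)*(1), {1}: (exp(2*I*pi/3))*(1), {2}: (exp(-2*I*pi/3))*(1), {3}: (1)*(1), {4}: (exp(2*I*pi/3))*(1), {5}: (exp(-2*I*pi/3))*(1)
so (chi_2 * chi_0) takes values
  {0} -> 1, {1} -> exp(2*I*pi/3), {2} -> exp(-2*I*pi/3), {3} -> 1, {4} -> exp(2*I*pi/3), {5} -> exp(-2*I*pi/3).
Now take the inner product of this character with each irreducible chi from the table, <chi_2*chi_0, chi> = (1/6) sum_C |C| (chi_2*chi_0)(C) conj(chi(C)):
  <chi_2*chi_0, chi_0> = (1/6)[1*(1)*conj(1) + 1*(exp(2*I*pi/3))*conj(1) + 1*(exp(-2*I*pi/3))*conj(1) + 1*(1)*conj(1) + 1*(exp(2*I*pi/3))*conj(1) + 1*(exp(-2*I*pi/3))*conj(1)]
      = (1/6)[(1) + (exp(2*I*pi/3)) + (exp(-2*I*pi/3)) + (1) + (exp(2*I*pi/3)) + (exp(-2*I*pi/3))] = 0/6 = 0
  <chi_2*chi_0, chi_1> = (1/6)[1*(1)*conj(1) + 1*(exp(2*I*pi/3))*conj(exp(I*pi/3)) + 1*(exp(-2*I*pi/3))*conj(exp(2*I*pi/3)) + 1*(1)*conj(-1) + 1*(exp(2*I*pi/3))*conj(exp(-2*I*pi/3)) + 1*(exp(-2*I*pi/3))*conj(exp(-I*pi/3))]
      = (1/6)[(1) + (exp(I*pi/3)) + (exp(2*I*pi/3)) + (-1) + (exp(-2*I*pi/3)) + (exp(-I*pi/3))] = 0/6 = 0
  <chi_2*chi_0, chi_2> = (1/6)[1*(1)*conj(1) + 1*(exp(2*I*pi/3))*conj(exp(2*I*pi/3)) + 1*(exp(-2*I*pi/3))*conj(exp(-2*I*pi/3)) + 1*(1)*conj(1) + 1*(exp(2*I*pi/3))*conj(exp(2*I*pi/3)) + 1*(exp(-2*I*pi/3))*conj(exp(-2*I*pi/3))]
      = (1/6)[(1) + (1) + (1) + (1) + (1) + (1)] = 6/6 = 1
  <chi_2*chi_0, chi_3> = (1/6)[1*(1)*conj(1) + 1*(exp(2*I*pi/3))*conj(-1) + 1*(exp(-2*I*pi/3))*conj(1) + 1*(1)*conj(-1) + 1*(exp(2*I*pi/3))*conj(1) + 1*(exp(-2*I*pi/3))*conj(-1)]
      = (1/6)[(1) + (-exp(2*I*pi/3)) + (exp(-2*I*pi/3)) + (-1) + (exp(2*I*pi/3)) + (-exp(-2*I*pi/3))] = 0/6 = 0
  <chi_2*chi_0, chi_4> = (1/6)[1*(1)*conj(1) + 1*(exp(2*I*pi/3))*conj(exp(-2*I*pi/3)) + 1*(exp(-2*I*pi/3))*conj(exp(2*I*pi/3)) + 1*(1)*conj(1) + 1*(exp(2*I*pi/3))*conj(exp(-2*I*pi/3)) + 1*(exp(-2*I*pi/3))*conj(exp(2*I*pi/3))]
      = (1/6)[(1) + (exp(-2*I*pi/3)) + (exp(2*I*pi/3)) + (1) + (exp(-2*I*pi/3)) + (exp(2*I*pi/3))] = 0/6 = 0
  <chi_2*chi_0, chi_5> = (1/6)[1*(1)*conj(1) + 1*(exp(2*I*pi/3))*conj(exp(-I*pi/3)) + 1*(exp(-2*I*pi/3))*conj(exp(-2*I*pi/3)) + 1*(1)*conj(-1) + 1*(exp(2*I*pi/3))*conj(exp(2*I*pi/3)) + 1*(exp(-2*I*pi/3))*conj(exp(I*pi/3))]
      = (1/6)[(1) + (-1) + (1) + (-1) + (1) + (-1)] = 0/6 = 0
(Exp terms are combined using exp(i*s)*conj(exp(i*t)) = exp(i*(s-t)), and sums of them are collapsed using the identity that for every m > 1 the m distinct m-th roots of unity sum to 0, e.g. 1 + exp(2*I*pi/3) + exp(-2*I*pi/3) = 0.)
Hence the multiplicities are chi_2: 1. Dimension check: dim(chi_2)*dim(chi_0) = 1*1 = 1 and sum (mult * dim) = 1*1 = 1.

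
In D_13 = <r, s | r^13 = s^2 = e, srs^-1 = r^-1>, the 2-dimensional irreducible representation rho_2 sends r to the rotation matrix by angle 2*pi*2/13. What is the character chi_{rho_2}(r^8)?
chi_{rho_2}(r^8) = 2*cos(2*pi*2*8/13) = 2*cos(32*pi/13)

Argument: rho_2(r^8) is rotation by angle 2*pi*2*8/13, whose trace is 2*cos(2*pi*2*8/13) = 2*cos(32*pi/13).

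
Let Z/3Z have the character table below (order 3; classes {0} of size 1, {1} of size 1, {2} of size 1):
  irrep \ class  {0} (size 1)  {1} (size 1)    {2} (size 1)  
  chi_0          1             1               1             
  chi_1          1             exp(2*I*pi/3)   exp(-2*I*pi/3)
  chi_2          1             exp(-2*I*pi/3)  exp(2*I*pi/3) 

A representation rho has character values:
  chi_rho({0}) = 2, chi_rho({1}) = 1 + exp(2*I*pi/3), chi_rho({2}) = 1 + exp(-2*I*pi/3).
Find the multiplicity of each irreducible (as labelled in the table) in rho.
Multiplicities: chi_0: 1, chi_1: 1, chi_2: 0.

Argument: Use <chi_rho, chi> = (1/|G|) sum_C |C| * chi_rho(C) * conj(chi(C)) with |G| = 3 for each irreducible chi in the table:
  <chi_rho, chi_0> = (1/3)[1*(2)*conj(1) + 1*(1 + exp(2*I*pi/3))*conj(1) + 1*(1 + exp(-2*I*pi/3))*conj(1)]
      = (1/3)[(2) + (1 + exp(2*I*pi/3)) + (1 + exp(-2*I*pi/3))] = 3/3 = 1
  <chi_rho, chi_1> = (1/3)[1*(2)*conj(1) + 1*(1 + exp(2*I*pi/3))*conj(exp(2*I*pi/3)) + 1*(1 + exp(-2*I*pi/3))*conj(exp(-2*I*pi/3))]
      = (1/3)[(2) + (1 + exp(-2*I*pi/3)) + (1 + exp(2*I*pi/3))] = 3/3 = 1
  <chi_rho, chi_2> = (1/3)[1*(2)*conj(1) + 1*(1 + exp(2*I*pi/3))*conj(exp(-2*I*pi/3)) + 1*(1 + exp(-2*I*pi/3))*conj(exp(2*I*pi/3))]
      = (1/3)[(2) + (-1) + (-1)] = 0/3 = 0
(Exp terms are combined using exp(i*s)*conj(exp(i*t)) = exp(i*(s-t)), and sums of them are collapsed using the identity that for every m > 1 the m distinct m-th roots of unity sum to 0, e.g. 1 + exp(2*I*pi/3) + exp(-2*I*pi/3) = 0.)
Dimension check: dim(rho) = sum (mult * dim) = 1*1 + 1*1 + 0*1 = 2 = chi_rho(e) = 2.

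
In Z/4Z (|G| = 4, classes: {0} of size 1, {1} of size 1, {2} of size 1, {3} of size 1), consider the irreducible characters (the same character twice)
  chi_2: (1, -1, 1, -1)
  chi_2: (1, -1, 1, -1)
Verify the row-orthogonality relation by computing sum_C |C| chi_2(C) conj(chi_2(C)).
Sum = 4 = |G| = 4; so <chi_2, chi_2> = 1 (norm-1 confirms irreducibility).

Explanation: Compute term by term over conjugacy classes (|C| * chi_2(C) * conj(chi_2(C))):
  1*(1)*conj(1) + 1*(-1)*conj(-1) + 1*(1)*conj(1) + 1*(-1)*conj(-1)
  = (1) + (1) + (1) + (1)
  = 4.
(Exp terms are combined using exp(i*s)*conj(exp(i*t)) = exp(i*(s-t)), and sums of them are collapsed using the identity that for every m > 1 the m distinct m-th roots of unity sum to 0, e.g. 1 + exp(2*I*pi/3) + exp(-2*I*pi/3) = 0.)
Dividing by |G| = 4 gives 4/4 = 1, matching the row-orthogonality relation <chi_2, chi_2> = [chi_2 = chi_2].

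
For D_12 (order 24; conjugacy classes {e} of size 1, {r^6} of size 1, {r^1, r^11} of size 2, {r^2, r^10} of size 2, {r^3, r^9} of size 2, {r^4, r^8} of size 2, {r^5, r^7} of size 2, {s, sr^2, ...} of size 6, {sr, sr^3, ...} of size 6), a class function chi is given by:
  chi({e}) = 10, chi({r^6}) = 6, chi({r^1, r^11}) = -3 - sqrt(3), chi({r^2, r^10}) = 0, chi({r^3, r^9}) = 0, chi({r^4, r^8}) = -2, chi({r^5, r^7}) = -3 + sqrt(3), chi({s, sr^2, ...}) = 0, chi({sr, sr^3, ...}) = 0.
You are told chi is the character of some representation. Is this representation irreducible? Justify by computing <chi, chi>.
Not irreducible (reducible): <chi, chi> = 8 > 1.

Details: <chi, chi> = (1/|G|) sum_C |C| * |chi(C)|^2 = (1/24)[1*|10|^2 + 1*|6|^2 + 2*|-3 - sqrt(3)|^2 + 2*|0|^2 + 2*|0|^2 + 2*|-2|^2 + 2*|-3 + sqrt(3)|^2 + 6*|0|^2 + 6*|0|^2]
  = (1/24)[(100) + (36) + (12*sqrt(3) + 24) + (0) + (0) + (8) + (24 - 12*sqrt(3)) + (0) + (0)] = 192/24 = 8.
A character is irreducible iff <chi, chi> = 1, so this representation is reducible.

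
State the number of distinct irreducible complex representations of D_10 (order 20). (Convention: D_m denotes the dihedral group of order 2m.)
8

The number of irreducible complex representations of a finite group equals its number of conjugacy classes. D_10 has 8 conjugacy classes (n/2 + 3 for n even), so D_10 (order 20) has exactly 8 irreducible complex representations.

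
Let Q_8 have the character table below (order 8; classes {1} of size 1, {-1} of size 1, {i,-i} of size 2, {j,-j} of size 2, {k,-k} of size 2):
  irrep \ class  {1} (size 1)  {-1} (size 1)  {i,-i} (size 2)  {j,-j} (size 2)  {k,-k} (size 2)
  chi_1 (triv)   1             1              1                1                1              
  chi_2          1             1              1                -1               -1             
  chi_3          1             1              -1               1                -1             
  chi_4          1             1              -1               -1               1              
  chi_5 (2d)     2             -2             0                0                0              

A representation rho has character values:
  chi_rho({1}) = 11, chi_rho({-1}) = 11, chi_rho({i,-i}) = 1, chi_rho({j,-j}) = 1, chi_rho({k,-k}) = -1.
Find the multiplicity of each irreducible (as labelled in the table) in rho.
Multiplicities: chi_1: 3, chi_2: 3, chi_3: 3, chi_4: 2, chi_5: 0.

Derivation: Use <chi_rho, chi> = (1/|G|) sum_C |C| * chi_rho(C) * conj(chi(C)) with |G| = 8 for each irreducible chi in the table:
  <chi_rho, chi_1> = (1/8)[1*(11)*conj(1) + 1*(11)*conj(1) + 2*(1)*conj(1) + 2*(1)*conj(1) + 2*(-1)*conj(1)]
      = (1/8)[(11) + (11) + (2) + (2) + (-2)] = 24/8 = 3
  <chi_rho, chi_2> = (1/8)[1*(11)*conj(1) + 1*(11)*conj(1) + 2*(1)*conj(1) + 2*(1)*conj(-1) + 2*(-1)*conj(-1)]
      = (1/8)[(11) + (11) + (2) + (-2) + (2)] = 24/8 = 3
  <chi_rho, chi_3> = (1/8)[1*(11)*conj(1) + 1*(11)*conj(1) + 2*(1)*conj(-1) + 2*(1)*conj(1) + 2*(-1)*conj(-1)]
      = (1/8)[(11) + (11) + (-2) + (2) + (2)] = 24/8 = 3
  <chi_rho, chi_4> = (1/8)[1*(11)*conj(1) + 1*(11)*conj(1) + 2*(1)*conj(-1) + 2*(1)*conj(-1) + 2*(-1)*conj(1)]
      = (1/8)[(11) + (11) + (-2) + (-2) + (-2)] = 16/8 = 2
  <chi_rho, chi_5> = (1/8)[1*(11)*conj(2) + 1*(11)*conj(-2) + 2*(1)*conj(0) + 2*(1)*conj(0) + 2*(-1)*conj(0)]
      = (1/8)[(22) + (-22) + (0) + (0) + (0)] = 0/8 = 0
Dimension check: dim(rho) = sum (mult * dim) = 3*1 + 3*1 + 3*1 + 2*1 + 0*2 = 11 = chi_rho(e) = 11.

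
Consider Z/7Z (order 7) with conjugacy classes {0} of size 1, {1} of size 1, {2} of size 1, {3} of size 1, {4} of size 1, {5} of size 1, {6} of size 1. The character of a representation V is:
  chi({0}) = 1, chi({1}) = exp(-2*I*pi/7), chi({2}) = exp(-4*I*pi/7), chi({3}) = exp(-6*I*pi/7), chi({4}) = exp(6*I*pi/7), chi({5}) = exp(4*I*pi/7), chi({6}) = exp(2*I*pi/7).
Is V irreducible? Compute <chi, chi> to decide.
Irreducible: <chi, chi> = 1.

<chi, chi> = (1/|G|) sum_C |C| * |chi(C)|^2 = (1/7)[1*|1|^2 + 1*|exp(-2*I*pi/7)|^2 + 1*|exp(-4*I*pi/7)|^2 + 1*|exp(-6*I*pi/7)|^2 + 1*|exp(6*I*pi/7)|^2 + 1*|exp(4*I*pi/7)|^2 + 1*|exp(2*I*pi/7)|^2]
  = (1/7)[(1) + (1) + (1) + (1) + (1) + (1) + (1)] = 7/7 = 1.
(Exp terms are combined using exp(i*s)*conj(exp(i*t)) = exp(i*(s-t)), and sums of them are collapsed using the identity that for every m > 1 the m distinct m-th roots of unity sum to 0, e.g. 1 + exp(2*I*pi/3) + exp(-2*I*pi/3) = 0.)
A character is irreducible iff <chi, chi> = 1, so this representation is irreducible.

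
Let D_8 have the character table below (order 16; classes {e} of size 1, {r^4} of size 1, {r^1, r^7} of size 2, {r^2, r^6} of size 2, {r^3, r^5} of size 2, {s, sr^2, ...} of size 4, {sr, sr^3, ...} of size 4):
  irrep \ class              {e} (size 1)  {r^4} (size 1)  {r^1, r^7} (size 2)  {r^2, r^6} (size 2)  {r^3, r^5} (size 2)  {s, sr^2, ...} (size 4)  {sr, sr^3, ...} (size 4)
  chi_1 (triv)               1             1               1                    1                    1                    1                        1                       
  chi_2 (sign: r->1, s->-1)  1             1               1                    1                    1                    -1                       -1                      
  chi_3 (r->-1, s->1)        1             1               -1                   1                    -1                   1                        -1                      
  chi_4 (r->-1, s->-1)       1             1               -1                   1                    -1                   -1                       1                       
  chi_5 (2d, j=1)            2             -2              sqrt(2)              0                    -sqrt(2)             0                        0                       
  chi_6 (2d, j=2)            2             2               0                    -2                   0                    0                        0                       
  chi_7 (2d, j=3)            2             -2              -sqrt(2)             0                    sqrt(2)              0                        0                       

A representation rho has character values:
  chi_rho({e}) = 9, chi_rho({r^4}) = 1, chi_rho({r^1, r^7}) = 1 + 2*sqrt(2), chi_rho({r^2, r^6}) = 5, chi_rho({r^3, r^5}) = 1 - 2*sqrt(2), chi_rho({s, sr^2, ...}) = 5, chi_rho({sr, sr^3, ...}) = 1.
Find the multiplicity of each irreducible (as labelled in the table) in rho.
Multiplicities: chi_1: 3, chi_2: 0, chi_3: 2, chi_4: 0, chi_5: 2, chi_6: 0, chi_7: 0.

Derivation: Use <chi_rho, chi> = (1/|G|) sum_C |C| * chi_rho(C) * conj(chi(C)) with |G| = 16 for each irreducible chi in the table:
  <chi_rho, chi_1> = (1/16)[1*(9)*conj(1) + 1*(1)*conj(1) + 2*(1 + 2*sqrt(2))*conj(1) + 2*(5)*conj(1) + 2*(1 - 2*sqrt(2))*conj(1) + 4*(5)*conj(1) + 4*(1)*conj(1)]
      = (1/16)[(9) + (1) + (2 + 4*sqrt(2)) + (10) + (2 - 4*sqrt(2)) + (20) + (4)] = 48/16 = 3
  <chi_rho, chi_2> = (1/16)[1*(9)*conj(1) + 1*(1)*conj(1) + 2*(1 + 2*sqrt(2))*conj(1) + 2*(5)*conj(1) + 2*(1 - 2*sqrt(2))*conj(1) + 4*(5)*conj(-1) + 4*(1)*conj(-1)]
      = (1/16)[(9) + (1) + (2 + 4*sqrt(2)) + (10) + (2 - 4*sqrt(2)) + (-20) + (-4)] = 0/16 = 0
  <chi_rho, chi_3> = (1/16)[1*(9)*conj(1) + 1*(1)*conj(1) + 2*(1 + 2*sqrt(2))*conj(-1) + 2*(5)*conj(1) + 2*(1 - 2*sqrt(2))*conj(-1) + 4*(5)*conj(1) + 4*(1)*conj(-1)]
      = (1/16)[(9) + (1) + (-4*sqrt(2) - 2) + (10) + (-2 + 4*sqrt(2)) + (20) + (-4)] = 32/16 = 2
  <chi_rho, chi_4> = (1/16)[1*(9)*conj(1) + 1*(1)*conj(1) + 2*(1 + 2*sqrt(2))*conj(-1) + 2*(5)*conj(1) + 2*(1 - 2*sqrt(2))*conj(-1) + 4*(5)*conj(-1) + 4*(1)*conj(1)]
      = (1/16)[(9) + (1) + (-4*sqrt(2) - 2) + (10) + (-2 + 4*sqrt(2)) + (-20) + (4)] = 0/16 = 0
  <chi_rho, chi_5> = (1/16)[1*(9)*conj(2) + 1*(1)*conj(-2) + 2*(1 + 2*sqrt(2))*conj(sqrt(2)) + 2*(5)*conj(0) + 2*(1 - 2*sqrt(2))*conj(-sqrt(2)) + 4*(5)*conj(0) + 4*(1)*conj(0)]
      = (1/16)[(18) + (-2) + (2*sqrt(2) + 8) + (0) + (8 - 2*sqrt(2)) + (0) + (0)] = 32/16 = 2
  <chi_rho, chi_6> = (1/16)[1*(9)*conj(2) + 1*(1)*conj(2) + 2*(1 + 2*sqrt(2))*conj(0) + 2*(5)*conj(-2) + 2*(1 - 2*sqrt(2))*conj(0) + 4*(5)*conj(0) + 4*(1)*conj(0)]
      = (1/16)[(18) + (2) + (0) + (-20) + (0) + (0) + (0)] = 0/16 = 0
  <chi_rho, chi_7> = (1/16)[1*(9)*conj(2) + 1*(1)*conj(-2) + 2*(1 + 2*sqrt(2))*conj(-sqrt(2)) + 2*(5)*conj(0) + 2*(1 - 2*sqrt(2))*conj(sqrt(2)) + 4*(5)*conj(0) + 4*(1)*conj(0)]
      = (1/16)[(18) + (-2) + (-8 - 2*sqrt(2)) + (0) + (-8 + 2*sqrt(2)) + (0) + (0)] = 0/16 = 0
Dimension check: dim(rho) = sum (mult * dim) = 3*1 + 0*1 + 2*1 + 0*1 + 2*2 + 0*2 + 0*2 = 9 = chi_rho(e) = 9.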